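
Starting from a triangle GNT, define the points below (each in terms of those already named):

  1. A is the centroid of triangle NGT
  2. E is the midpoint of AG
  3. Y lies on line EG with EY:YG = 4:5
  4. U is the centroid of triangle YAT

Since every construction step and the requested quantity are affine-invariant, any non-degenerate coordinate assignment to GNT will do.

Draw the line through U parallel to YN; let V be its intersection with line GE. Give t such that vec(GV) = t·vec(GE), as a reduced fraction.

t = 8/3

Set G = (0, 0), N = (1, 0), T = (0, 1); any affine frame gives the same invariant.
1. A is the centroid of triangle NGT ⇒ A = (1/3, 1/3)
2. E is the midpoint of AG ⇒ E = (1/6, 1/6)
3. Y lies on line EG with EY:YG = 4:5 ⇒ Y = (5/54, 5/54)
4. U is the centroid of triangle YAT ⇒ U = (23/162, 77/162)
through U parallel to YN: direction (49/54, -5/54); meets GE at V = (4/9, 4/9)
V = G + t·(E−G) with t = 8/3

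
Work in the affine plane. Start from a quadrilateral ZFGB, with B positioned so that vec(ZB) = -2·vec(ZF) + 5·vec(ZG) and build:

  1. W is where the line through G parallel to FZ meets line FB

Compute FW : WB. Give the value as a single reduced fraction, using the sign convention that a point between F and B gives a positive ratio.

FW:WB = 1/4

Set Z = (0, 0), F = (1, 0), G = (0, 1), B = (-2, 5); any affine frame gives the same invariant.
1. W is where the line through G parallel to FZ meets line FB ⇒ W = (2/5, 1)
W = F + t·(B−F) with t = 1/5, so FW:WB = t:(1−t) = 1/5:4/5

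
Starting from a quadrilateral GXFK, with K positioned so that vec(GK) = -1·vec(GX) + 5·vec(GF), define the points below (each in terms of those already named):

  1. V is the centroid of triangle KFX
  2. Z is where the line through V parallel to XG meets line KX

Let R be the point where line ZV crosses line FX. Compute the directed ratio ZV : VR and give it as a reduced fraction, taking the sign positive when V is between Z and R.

ZV:VR = 1/5

Assign G = (0, 0), X = (1, 0), F = (0, 1), K = (-1, 5) — the answer is frame-independent, so this choice is without loss of generality.
1. V is the centroid of triangle KFX ⇒ V = (0, 2)
2. Z is where the line through V parallel to XG meets line KX ⇒ Z = (1/5, 2)
line ZV meets FX at R = (-1, 2)
V = Z + t·(R−Z) with t = 1/6, so ZV:VR = 1/6:5/6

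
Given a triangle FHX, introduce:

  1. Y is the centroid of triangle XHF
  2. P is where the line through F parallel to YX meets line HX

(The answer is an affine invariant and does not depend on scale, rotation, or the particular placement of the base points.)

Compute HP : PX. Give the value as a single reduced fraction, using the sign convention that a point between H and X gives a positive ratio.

Assign F = (0, 0), H = (1, 0), X = (0, 1) — the answer is frame-independent, so this choice is without loss of generality.
1. Y is the centroid of triangle XHF ⇒ Y = (1/3, 1/3)
2. P is where the line through F parallel to YX meets line HX ⇒ P = (-1, 2)
P = H + t·(X−H) with t = 2, so HP:PX = t:(1−t) = 2:-1

HP:PX = -2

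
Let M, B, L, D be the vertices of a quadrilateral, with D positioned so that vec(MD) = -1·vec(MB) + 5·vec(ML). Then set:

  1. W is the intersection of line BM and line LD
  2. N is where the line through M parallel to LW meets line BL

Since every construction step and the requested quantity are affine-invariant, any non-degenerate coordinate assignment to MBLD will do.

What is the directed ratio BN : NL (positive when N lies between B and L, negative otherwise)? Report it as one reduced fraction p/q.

Assign M = (0, 0), B = (1, 0), L = (0, 1), D = (-1, 5) — the answer is frame-independent, so this choice is without loss of generality.
1. W is the intersection of line BM and line LD ⇒ W = (1/4, 0)
2. N is where the line through M parallel to LW meets line BL ⇒ N = (-1/3, 4/3)
N = B + t·(L−B) with t = 4/3, so BN:NL = t:(1−t) = 4/3:-1/3

BN:NL = -4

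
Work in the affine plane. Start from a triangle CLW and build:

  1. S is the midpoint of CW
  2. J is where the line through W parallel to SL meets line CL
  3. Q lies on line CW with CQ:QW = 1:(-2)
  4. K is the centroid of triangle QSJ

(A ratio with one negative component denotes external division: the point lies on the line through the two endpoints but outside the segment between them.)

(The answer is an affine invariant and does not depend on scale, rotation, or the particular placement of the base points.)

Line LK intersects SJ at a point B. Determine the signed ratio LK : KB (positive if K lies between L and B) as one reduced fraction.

LK:KB = -1/2

Choose coordinates C = (0, 0), L = (1, 0), W = (0, 1).
1. S is the midpoint of CW ⇒ S = (0, 1/2)
2. J is where the line through W parallel to SL meets line CL ⇒ J = (2, 0)
3. Q lies on line CW with CQ:QW = 1:(-2) ⇒ Q = (0, -1)
4. K is the centroid of triangle QSJ ⇒ K = (2/3, -1/6)
line LK meets SJ at B = (4/3, 1/6)
K = L + t·(B−L) with t = -1, so LK:KB = -1:2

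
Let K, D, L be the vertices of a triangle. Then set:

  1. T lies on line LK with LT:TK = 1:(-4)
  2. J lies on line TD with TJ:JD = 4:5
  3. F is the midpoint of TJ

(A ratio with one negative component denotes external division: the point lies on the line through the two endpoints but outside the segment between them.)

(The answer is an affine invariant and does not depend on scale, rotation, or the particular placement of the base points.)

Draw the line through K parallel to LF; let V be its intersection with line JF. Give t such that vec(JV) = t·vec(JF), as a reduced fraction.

t = -2

Assign K = (0, 0), D = (1, 0), L = (0, 1) — the answer is frame-independent, so this choice is without loss of generality.
1. T lies on line LK with LT:TK = 1:(-4) ⇒ T = (0, 4/3)
2. J lies on line TD with TJ:JD = 4:5 ⇒ J = (4/9, 20/27)
3. F is the midpoint of TJ ⇒ F = (2/9, 28/27)
through K parallel to LF: direction (2/9, 1/27); meets JF at V = (8/9, 4/27)
V = J + t·(F−J) with t = -2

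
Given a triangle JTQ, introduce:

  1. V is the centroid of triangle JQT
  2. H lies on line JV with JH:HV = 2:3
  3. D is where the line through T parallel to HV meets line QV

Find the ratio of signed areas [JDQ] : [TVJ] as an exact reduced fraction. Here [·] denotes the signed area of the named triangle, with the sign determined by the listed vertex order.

[JDQ]:[TVJ] = 2

Work in coordinates with J = (0, 0), T = (1, 0), Q = (0, 1).
1. V is the centroid of triangle JQT ⇒ V = (1/3, 1/3)
2. H lies on line JV with JH:HV = 2:3 ⇒ H = (2/15, 2/15)
3. D is where the line through T parallel to HV meets line QV ⇒ D = (2/3, -1/3)
2·[JDQ] = 2/3, 2·[TVJ] = 1/3
[JDQ]:[TVJ] = 2/3:1/3 = 2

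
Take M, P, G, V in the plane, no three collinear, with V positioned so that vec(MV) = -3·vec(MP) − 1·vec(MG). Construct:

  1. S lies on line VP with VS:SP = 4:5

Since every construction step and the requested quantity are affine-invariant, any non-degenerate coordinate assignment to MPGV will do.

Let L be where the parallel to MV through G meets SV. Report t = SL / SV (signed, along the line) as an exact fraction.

Work in coordinates with M = (0, 0), P = (1, 0), G = (0, 1), V = (-3, -1).
1. S lies on line VP with VS:SP = 4:5 ⇒ S = (-11/9, -5/9)
through G parallel to MV: direction (-3, -1); meets SV at L = (-15, -4)
L = S + t·(V−S) with t = 31/4

t = 31/4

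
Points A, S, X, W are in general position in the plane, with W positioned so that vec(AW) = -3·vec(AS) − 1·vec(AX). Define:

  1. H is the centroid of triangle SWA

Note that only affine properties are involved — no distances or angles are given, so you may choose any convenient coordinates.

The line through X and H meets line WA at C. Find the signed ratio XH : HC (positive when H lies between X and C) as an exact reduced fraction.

XH:HC = -10

Choose coordinates A = (0, 0), S = (1, 0), X = (0, 1), W = (-3, -1).
1. H is the centroid of triangle SWA ⇒ H = (-2/3, -1/3)
line XH meets WA at C = (-3/5, -1/5)
H = X + t·(C−X) with t = 10/9, so XH:HC = 10/9:-1/9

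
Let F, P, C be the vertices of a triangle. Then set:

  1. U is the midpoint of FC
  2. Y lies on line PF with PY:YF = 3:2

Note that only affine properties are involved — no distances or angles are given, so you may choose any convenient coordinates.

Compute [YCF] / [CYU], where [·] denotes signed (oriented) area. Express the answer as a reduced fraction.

Choose coordinates F = (0, 0), P = (1, 0), C = (0, 1).
1. U is the midpoint of FC ⇒ U = (0, 1/2)
2. Y lies on line PF with PY:YF = 3:2 ⇒ Y = (2/5, 0)
2·[YCF] = 2/5, 2·[CYU] = -1/5
[YCF]:[CYU] = 2/5:-1/5 = -2

[YCF]:[CYU] = -2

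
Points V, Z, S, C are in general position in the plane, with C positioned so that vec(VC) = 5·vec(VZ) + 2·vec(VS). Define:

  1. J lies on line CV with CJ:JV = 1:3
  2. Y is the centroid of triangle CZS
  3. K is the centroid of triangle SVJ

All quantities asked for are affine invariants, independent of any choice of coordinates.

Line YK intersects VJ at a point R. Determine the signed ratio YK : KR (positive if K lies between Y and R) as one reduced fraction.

YK:KR = -2/5

Assign V = (0, 0), Z = (1, 0), S = (0, 1), C = (5, 2) — the answer is frame-independent, so this choice is without loss of generality.
1. J lies on line CV with CJ:JV = 1:3 ⇒ J = (15/4, 3/2)
2. Y is the centroid of triangle CZS ⇒ Y = (2, 1)
3. K is the centroid of triangle SVJ ⇒ K = (5/4, 5/6)
line YK meets VJ at R = (25/8, 5/4)
K = Y + t·(R−Y) with t = -2/3, so YK:KR = -2/3:5/3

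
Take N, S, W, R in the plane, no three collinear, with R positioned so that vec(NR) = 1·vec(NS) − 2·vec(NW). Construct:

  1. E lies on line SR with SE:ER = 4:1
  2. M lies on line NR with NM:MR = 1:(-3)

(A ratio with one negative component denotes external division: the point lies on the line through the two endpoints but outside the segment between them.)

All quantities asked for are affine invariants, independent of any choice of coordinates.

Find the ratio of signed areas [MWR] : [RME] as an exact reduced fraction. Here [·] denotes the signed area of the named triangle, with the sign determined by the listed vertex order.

[MWR]:[RME] = 5/2

Set N = (0, 0), S = (1, 0), W = (0, 1), R = (1, -2); any affine frame gives the same invariant.
1. E lies on line SR with SE:ER = 4:1 ⇒ E = (1, -8/5)
2. M lies on line NR with NM:MR = 1:(-3) ⇒ M = (-1/2, 1)
2·[MWR] = -3/2, 2·[RME] = -3/5
[MWR]:[RME] = -3/2:-3/5 = 5/2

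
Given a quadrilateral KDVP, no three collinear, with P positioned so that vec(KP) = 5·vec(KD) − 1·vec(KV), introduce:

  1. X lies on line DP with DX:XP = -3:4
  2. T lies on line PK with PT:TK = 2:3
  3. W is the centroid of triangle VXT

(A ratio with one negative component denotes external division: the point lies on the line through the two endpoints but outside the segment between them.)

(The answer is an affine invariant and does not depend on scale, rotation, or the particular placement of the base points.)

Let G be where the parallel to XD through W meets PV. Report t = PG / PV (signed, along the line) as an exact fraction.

Choose coordinates K = (0, 0), D = (1, 0), V = (0, 1), P = (5, -1).
1. X lies on line DP with DX:XP = -3:4 ⇒ X = (-11, 3)
2. T lies on line PK with PT:TK = 2:3 ⇒ T = (3, -3/5)
3. W is the centroid of triangle VXT ⇒ W = (-8/3, 17/15)
through W parallel to XD: direction (12, -3); meets PV at G = (32/9, -19/45)
G = P + t·(V−P) with t = 13/45

t = 13/45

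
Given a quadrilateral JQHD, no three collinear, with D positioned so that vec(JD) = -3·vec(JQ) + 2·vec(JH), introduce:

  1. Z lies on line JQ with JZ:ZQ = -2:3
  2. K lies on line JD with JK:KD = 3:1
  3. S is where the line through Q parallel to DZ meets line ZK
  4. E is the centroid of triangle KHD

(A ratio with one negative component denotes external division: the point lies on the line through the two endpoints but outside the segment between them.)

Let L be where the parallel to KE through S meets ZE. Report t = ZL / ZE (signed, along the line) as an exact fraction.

t = 6

Set J = (0, 0), Q = (1, 0), H = (0, 1), D = (-3, 2); any affine frame gives the same invariant.
1. Z lies on line JQ with JZ:ZQ = -2:3 ⇒ Z = (-2, 0)
2. K lies on line JD with JK:KD = 3:1 ⇒ K = (-9/4, 3/2)
3. S is where the line through Q parallel to DZ meets line ZK ⇒ S = (-7/2, 9)
4. E is the centroid of triangle KHD ⇒ E = (-7/4, 3/2)
through S parallel to KE: direction (1/2, 0); meets ZE at L = (-1/2, 9)
L = Z + t·(E−Z) with t = 6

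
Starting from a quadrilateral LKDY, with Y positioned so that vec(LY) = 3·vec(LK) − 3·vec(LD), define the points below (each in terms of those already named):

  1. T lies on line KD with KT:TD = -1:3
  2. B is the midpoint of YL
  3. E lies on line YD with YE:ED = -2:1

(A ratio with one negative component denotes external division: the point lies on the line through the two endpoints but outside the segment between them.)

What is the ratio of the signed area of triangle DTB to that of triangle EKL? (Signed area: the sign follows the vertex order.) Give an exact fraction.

Assign L = (0, 0), K = (1, 0), D = (0, 1), Y = (3, -3) — the answer is frame-independent, so this choice is without loss of generality.
1. T lies on line KD with KT:TD = -1:3 ⇒ T = (3/2, -1/2)
2. B is the midpoint of YL ⇒ B = (3/2, -3/2)
3. E lies on line YD with YE:ED = -2:1 ⇒ E = (-3, 5)
2·[DTB] = -3/2, 2·[EKL] = -5
[DTB]:[EKL] = -3/2:-5 = 3/10

[DTB]:[EKL] = 3/10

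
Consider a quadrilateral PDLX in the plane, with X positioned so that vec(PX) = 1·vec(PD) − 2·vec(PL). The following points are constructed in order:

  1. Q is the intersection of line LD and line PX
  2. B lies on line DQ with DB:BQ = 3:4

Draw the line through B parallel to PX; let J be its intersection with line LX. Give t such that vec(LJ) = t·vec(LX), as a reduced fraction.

t = -1/7

Set P = (0, 0), D = (1, 0), L = (0, 1), X = (1, -2); any affine frame gives the same invariant.
1. Q is the intersection of line LD and line PX ⇒ Q = (-1, 2)
2. B lies on line DQ with DB:BQ = 3:4 ⇒ B = (1/7, 6/7)
through B parallel to PX: direction (1, -2); meets LX at J = (-1/7, 10/7)
J = L + t·(X−L) with t = -1/7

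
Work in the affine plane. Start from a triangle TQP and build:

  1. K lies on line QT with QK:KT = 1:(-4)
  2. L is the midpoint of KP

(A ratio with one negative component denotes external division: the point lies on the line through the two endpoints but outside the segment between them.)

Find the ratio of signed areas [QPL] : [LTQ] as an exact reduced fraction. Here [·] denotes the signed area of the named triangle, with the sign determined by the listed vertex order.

[QPL]:[LTQ] = -1/3

Choose coordinates T = (0, 0), Q = (1, 0), P = (0, 1).
1. K lies on line QT with QK:KT = 1:(-4) ⇒ K = (4/3, 0)
2. L is the midpoint of KP ⇒ L = (2/3, 1/2)
2·[QPL] = -1/6, 2·[LTQ] = 1/2
[QPL]:[LTQ] = -1/6:1/2 = -1/3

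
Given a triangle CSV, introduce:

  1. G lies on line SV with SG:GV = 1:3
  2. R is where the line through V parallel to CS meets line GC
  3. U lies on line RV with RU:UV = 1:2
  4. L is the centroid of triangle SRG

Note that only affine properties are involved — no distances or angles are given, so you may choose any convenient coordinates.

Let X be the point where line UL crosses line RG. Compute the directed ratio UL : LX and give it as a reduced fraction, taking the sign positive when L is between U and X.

Work in coordinates with C = (0, 0), S = (1, 0), V = (0, 1).
1. G lies on line SV with SG:GV = 1:3 ⇒ G = (3/4, 1/4)
2. R is where the line through V parallel to CS meets line GC ⇒ R = (3, 1)
3. U lies on line RV with RU:UV = 1:2 ⇒ U = (2, 1)
4. L is the centroid of triangle SRG ⇒ L = (19/12, 5/12)
line UL meets RG at X = (27/16, 9/16)
L = U + t·(X−U) with t = 4/3, so UL:LX = 4/3:-1/3

UL:LX = -4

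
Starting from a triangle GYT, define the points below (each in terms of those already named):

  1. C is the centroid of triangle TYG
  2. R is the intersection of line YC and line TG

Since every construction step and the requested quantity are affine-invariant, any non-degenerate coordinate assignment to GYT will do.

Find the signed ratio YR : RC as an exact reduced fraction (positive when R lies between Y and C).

Work in coordinates with G = (0, 0), Y = (1, 0), T = (0, 1).
1. C is the centroid of triangle TYG ⇒ C = (1/3, 1/3)
2. R is the intersection of line YC and line TG ⇒ R = (0, 1/2)
R = Y + t·(C−Y) with t = 3/2, so YR:RC = t:(1−t) = 3/2:-1/2

YR:RC = -3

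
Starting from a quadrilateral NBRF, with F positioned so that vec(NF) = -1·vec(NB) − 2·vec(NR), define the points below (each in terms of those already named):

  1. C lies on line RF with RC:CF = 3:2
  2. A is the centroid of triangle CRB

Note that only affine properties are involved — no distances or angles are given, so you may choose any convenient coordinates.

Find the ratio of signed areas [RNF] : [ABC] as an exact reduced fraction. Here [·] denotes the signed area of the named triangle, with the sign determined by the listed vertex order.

[RNF]:[ABC] = 5/4

Assign N = (0, 0), B = (1, 0), R = (0, 1), F = (-1, -2) — the answer is frame-independent, so this choice is without loss of generality.
1. C lies on line RF with RC:CF = 3:2 ⇒ C = (-3/5, -4/5)
2. A is the centroid of triangle CRB ⇒ A = (2/15, 1/15)
2·[RNF] = -1, 2·[ABC] = -4/5
[RNF]:[ABC] = -1:-4/5 = 5/4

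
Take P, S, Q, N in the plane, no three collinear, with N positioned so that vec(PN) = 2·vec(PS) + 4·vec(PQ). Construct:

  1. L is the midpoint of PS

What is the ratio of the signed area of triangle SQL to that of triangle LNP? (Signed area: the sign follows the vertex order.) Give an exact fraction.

[SQL]:[LNP] = 1/4

Assign P = (0, 0), S = (1, 0), Q = (0, 1), N = (2, 4) — the answer is frame-independent, so this choice is without loss of generality.
1. L is the midpoint of PS ⇒ L = (1/2, 0)
2·[SQL] = 1/2, 2·[LNP] = 2
[SQL]:[LNP] = 1/2:2 = 1/4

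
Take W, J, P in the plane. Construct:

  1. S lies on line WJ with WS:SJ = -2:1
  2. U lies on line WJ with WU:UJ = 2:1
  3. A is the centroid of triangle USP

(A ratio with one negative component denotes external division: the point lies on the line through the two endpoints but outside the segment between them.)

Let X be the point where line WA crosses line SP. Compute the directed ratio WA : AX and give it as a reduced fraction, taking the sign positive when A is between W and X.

Assign W = (0, 0), J = (1, 0), P = (0, 1) — the answer is frame-independent, so this choice is without loss of generality.
1. S lies on line WJ with WS:SJ = -2:1 ⇒ S = (2, 0)
2. U lies on line WJ with WU:UJ = 2:1 ⇒ U = (2/3, 0)
3. A is the centroid of triangle USP ⇒ A = (8/9, 1/3)
line WA meets SP at X = (8/7, 3/7)
A = W + t·(X−W) with t = 7/9, so WA:AX = 7/9:2/9

WA:AX = 7/2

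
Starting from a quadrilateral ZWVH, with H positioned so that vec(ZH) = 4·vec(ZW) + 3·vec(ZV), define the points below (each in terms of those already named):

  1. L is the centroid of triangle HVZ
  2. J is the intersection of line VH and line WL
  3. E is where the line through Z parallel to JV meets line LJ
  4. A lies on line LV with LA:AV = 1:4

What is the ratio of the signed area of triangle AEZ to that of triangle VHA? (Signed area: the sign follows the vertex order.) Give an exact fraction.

Assign Z = (0, 0), W = (1, 0), V = (0, 1), H = (4, 3) — the answer is frame-independent, so this choice is without loss of generality.
1. L is the centroid of triangle HVZ ⇒ L = (4/3, 4/3)
2. J is the intersection of line VH and line WL ⇒ J = (10/7, 12/7)
3. E is where the line through Z parallel to JV meets line LJ ⇒ E = (8/7, 4/7)
4. A lies on line LV with LA:AV = 1:4 ⇒ A = (16/15, 19/15)
2·[AEZ] = -88/105, 2·[VHA] = -16/15
[AEZ]:[VHA] = -88/105:-16/15 = 11/14

[AEZ]:[VHA] = 11/14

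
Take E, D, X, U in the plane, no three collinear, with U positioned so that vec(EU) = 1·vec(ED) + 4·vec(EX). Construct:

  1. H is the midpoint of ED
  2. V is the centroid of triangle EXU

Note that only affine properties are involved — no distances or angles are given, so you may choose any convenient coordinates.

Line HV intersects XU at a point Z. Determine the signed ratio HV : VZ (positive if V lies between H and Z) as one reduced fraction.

HV:VZ = 13/2

Assign E = (0, 0), D = (1, 0), X = (0, 1), U = (1, 4) — the answer is frame-independent, so this choice is without loss of generality.
1. H is the midpoint of ED ⇒ H = (1/2, 0)
2. V is the centroid of triangle EXU ⇒ V = (1/3, 5/3)
line HV meets XU at Z = (4/13, 25/13)
V = H + t·(Z−H) with t = 13/15, so HV:VZ = 13/15:2/15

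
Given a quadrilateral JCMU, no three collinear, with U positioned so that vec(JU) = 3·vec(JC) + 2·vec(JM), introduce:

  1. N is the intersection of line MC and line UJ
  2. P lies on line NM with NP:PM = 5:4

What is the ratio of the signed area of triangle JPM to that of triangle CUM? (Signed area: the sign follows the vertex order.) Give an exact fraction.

Work in coordinates with J = (0, 0), C = (1, 0), M = (0, 1), U = (3, 2).
1. N is the intersection of line MC and line UJ ⇒ N = (3/5, 2/5)
2. P lies on line NM with NP:PM = 5:4 ⇒ P = (4/15, 11/15)
2·[JPM] = 4/15, 2·[CUM] = 4
[JPM]:[CUM] = 4/15:4 = 1/15

[JPM]:[CUM] = 1/15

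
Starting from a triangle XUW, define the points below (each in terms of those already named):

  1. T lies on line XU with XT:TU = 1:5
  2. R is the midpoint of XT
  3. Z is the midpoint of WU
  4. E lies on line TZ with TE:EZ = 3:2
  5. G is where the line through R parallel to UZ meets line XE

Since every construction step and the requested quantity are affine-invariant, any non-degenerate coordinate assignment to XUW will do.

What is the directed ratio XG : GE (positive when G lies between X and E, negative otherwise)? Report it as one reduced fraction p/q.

Choose coordinates X = (0, 0), U = (1, 0), W = (0, 1).
1. T lies on line XU with XT:TU = 1:5 ⇒ T = (1/6, 0)
2. R is the midpoint of XT ⇒ R = (1/12, 0)
3. Z is the midpoint of WU ⇒ Z = (1/2, 1/2)
4. E lies on line TZ with TE:EZ = 3:2 ⇒ E = (11/30, 3/10)
5. G is where the line through R parallel to UZ meets line XE ⇒ G = (11/240, 3/80)
G = X + t·(E−X) with t = 1/8, so XG:GE = t:(1−t) = 1/8:7/8

XG:GE = 1/7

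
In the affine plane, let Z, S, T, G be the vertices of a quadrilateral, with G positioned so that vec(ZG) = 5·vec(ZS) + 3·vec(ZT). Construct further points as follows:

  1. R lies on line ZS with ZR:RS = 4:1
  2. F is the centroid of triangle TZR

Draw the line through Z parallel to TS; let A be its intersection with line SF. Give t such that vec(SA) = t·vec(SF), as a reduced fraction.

t = 5/2

Set Z = (0, 0), S = (1, 0), T = (0, 1), G = (5, 3); any affine frame gives the same invariant.
1. R lies on line ZS with ZR:RS = 4:1 ⇒ R = (4/5, 0)
2. F is the centroid of triangle TZR ⇒ F = (4/15, 1/3)
through Z parallel to TS: direction (1, -1); meets SF at A = (-5/6, 5/6)
A = S + t·(F−S) with t = 5/2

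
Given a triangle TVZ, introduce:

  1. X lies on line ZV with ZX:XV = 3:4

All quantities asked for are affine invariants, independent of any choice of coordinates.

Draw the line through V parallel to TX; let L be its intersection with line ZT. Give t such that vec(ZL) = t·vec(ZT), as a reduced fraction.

Assign T = (0, 0), V = (1, 0), Z = (0, 1) — the answer is frame-independent, so this choice is without loss of generality.
1. X lies on line ZV with ZX:XV = 3:4 ⇒ X = (3/7, 4/7)
through V parallel to TX: direction (3/7, 4/7); meets ZT at L = (0, -4/3)
L = Z + t·(T−Z) with t = 7/3

t = 7/3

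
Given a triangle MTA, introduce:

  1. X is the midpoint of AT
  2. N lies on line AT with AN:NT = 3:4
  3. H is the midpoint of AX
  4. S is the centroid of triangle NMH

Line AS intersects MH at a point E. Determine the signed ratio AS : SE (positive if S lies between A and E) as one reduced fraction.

AS:SE = -26/5

Choose coordinates M = (0, 0), T = (1, 0), A = (0, 1).
1. X is the midpoint of AT ⇒ X = (1/2, 1/2)
2. N lies on line AT with AN:NT = 3:4 ⇒ N = (3/7, 4/7)
3. H is the midpoint of AX ⇒ H = (1/4, 3/4)
4. S is the centroid of triangle NMH ⇒ S = (19/84, 37/84)
line AS meets MH at E = (19/104, 57/104)
S = A + t·(E−A) with t = 26/21, so AS:SE = 26/21:-5/21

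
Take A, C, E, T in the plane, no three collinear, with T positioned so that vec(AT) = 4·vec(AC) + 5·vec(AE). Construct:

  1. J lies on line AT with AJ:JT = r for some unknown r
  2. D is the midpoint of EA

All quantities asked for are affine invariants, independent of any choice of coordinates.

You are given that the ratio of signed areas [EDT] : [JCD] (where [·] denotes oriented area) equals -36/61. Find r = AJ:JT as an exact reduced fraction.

r = 5/4

Work in coordinates with A = (0, 0), C = (1, 0), E = (0, 1), T = (4, 5).
1. With AJ:JT = r, write λ = r/(r+1) so J = A + λ·(T−A); J is affine-linear in λ
2. D is the midpoint of EA ⇒ D = (0, 1/2)
Every point depending on J is an affine combination of J and λ-independent points, so each such coordinate is linear in λ; the λ² term in each signed area is a multiple of (T−A)×(T−A) = 0, so 2·[EDT] and 2·[JCD] are each linear in λ. Evaluating at λ=0 and λ=1:
  2·[EDT] = 2,   2·[JCD] = -7·λ + 1/2
So [EDT]:[JCD] = (2) / (-7·λ + 1/2). Setting this equal to -36/61:
  2 = -36/61·(-7·λ + 1/2)  ⇒  λ = 5/9
Then r = λ/(1−λ) = (5/9)/(4/9) = 5/4. Check: with r = 5/4, J = (20/9, 25/9) and [EDT]:[JCD] = -36/61 as required.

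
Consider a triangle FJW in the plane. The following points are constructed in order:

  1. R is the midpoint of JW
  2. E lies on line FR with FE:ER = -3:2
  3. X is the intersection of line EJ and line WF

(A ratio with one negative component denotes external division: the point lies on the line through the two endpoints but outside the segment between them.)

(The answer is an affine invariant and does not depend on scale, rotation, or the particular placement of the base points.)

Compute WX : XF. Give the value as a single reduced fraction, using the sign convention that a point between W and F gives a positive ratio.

Choose coordinates F = (0, 0), J = (1, 0), W = (0, 1).
1. R is the midpoint of JW ⇒ R = (1/2, 1/2)
2. E lies on line FR with FE:ER = -3:2 ⇒ E = (3/2, 3/2)
3. X is the intersection of line EJ and line WF ⇒ X = (0, -3)
X = W + t·(F−W) with t = 4, so WX:XF = t:(1−t) = 4:-3

WX:XF = -4/3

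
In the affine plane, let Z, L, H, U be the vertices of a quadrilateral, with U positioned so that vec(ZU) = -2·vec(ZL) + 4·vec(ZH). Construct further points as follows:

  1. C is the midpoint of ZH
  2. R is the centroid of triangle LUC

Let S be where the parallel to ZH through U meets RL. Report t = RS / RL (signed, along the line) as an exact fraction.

t = -5/4

Set Z = (0, 0), L = (1, 0), H = (0, 1), U = (-2, 4); any affine frame gives the same invariant.
1. C is the midpoint of ZH ⇒ C = (0, 1/2)
2. R is the centroid of triangle LUC ⇒ R = (-1/3, 3/2)
through U parallel to ZH: direction (0, 1); meets RL at S = (-2, 27/8)
S = R + t·(L−R) with t = -5/4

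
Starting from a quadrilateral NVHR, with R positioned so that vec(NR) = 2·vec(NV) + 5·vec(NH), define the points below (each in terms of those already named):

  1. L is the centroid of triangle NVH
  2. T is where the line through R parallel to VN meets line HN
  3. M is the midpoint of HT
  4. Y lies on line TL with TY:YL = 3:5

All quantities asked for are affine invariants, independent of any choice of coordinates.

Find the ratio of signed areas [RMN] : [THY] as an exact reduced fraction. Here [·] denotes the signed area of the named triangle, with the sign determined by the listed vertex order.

[RMN]:[THY] = 12

Set N = (0, 0), V = (1, 0), H = (0, 1), R = (2, 5); any affine frame gives the same invariant.
1. L is the centroid of triangle NVH ⇒ L = (1/3, 1/3)
2. T is where the line through R parallel to VN meets line HN ⇒ T = (0, 5)
3. M is the midpoint of HT ⇒ M = (0, 3)
4. Y lies on line TL with TY:YL = 3:5 ⇒ Y = (1/8, 13/4)
2·[RMN] = 6, 2·[THY] = 1/2
[RMN]:[THY] = 6:1/2 = 12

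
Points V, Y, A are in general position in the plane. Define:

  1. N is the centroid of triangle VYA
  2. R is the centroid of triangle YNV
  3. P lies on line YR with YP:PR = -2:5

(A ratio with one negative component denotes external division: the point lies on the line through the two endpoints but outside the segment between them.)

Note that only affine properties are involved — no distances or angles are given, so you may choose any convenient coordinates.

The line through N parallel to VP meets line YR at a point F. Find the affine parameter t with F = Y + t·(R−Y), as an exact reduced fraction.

t = 11/3

Set V = (0, 0), Y = (1, 0), A = (0, 1); any affine frame gives the same invariant.
1. N is the centroid of triangle VYA ⇒ N = (1/3, 1/3)
2. R is the centroid of triangle YNV ⇒ R = (4/9, 1/9)
3. P lies on line YR with YP:PR = -2:5 ⇒ P = (37/27, -2/27)
through N parallel to VP: direction (37/27, -2/27); meets YR at F = (-28/27, 11/27)
F = Y + t·(R−Y) with t = 11/3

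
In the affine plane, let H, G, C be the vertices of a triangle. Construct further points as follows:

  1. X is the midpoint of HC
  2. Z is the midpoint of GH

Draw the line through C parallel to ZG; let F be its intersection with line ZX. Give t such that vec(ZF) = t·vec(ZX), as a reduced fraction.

t = 2

Work in coordinates with H = (0, 0), G = (1, 0), C = (0, 1).
1. X is the midpoint of HC ⇒ X = (0, 1/2)
2. Z is the midpoint of GH ⇒ Z = (1/2, 0)
through C parallel to ZG: direction (1/2, 0); meets ZX at F = (-1/2, 1)
F = Z + t·(X−Z) with t = 2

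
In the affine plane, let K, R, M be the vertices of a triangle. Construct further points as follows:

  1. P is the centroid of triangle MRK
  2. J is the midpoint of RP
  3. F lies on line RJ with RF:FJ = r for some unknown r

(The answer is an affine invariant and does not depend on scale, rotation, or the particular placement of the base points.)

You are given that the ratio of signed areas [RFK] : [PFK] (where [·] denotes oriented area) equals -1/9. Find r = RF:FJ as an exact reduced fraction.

r = 1/4

Work in coordinates with K = (0, 0), R = (1, 0), M = (0, 1).
1. P is the centroid of triangle MRK ⇒ P = (1/3, 1/3)
2. J is the midpoint of RP ⇒ J = (2/3, 1/6)
3. With RF:FJ = r, write λ = r/(r+1) so F = R + λ·(J−R); F is affine-linear in λ
Every point depending on F is an affine combination of F and λ-independent points, so each such coordinate is linear in λ; the λ² term in each signed area is a multiple of (J−R)×(J−R) = 0, so 2·[RFK] and 2·[PFK] are each linear in λ. Evaluating at λ=0 and λ=1:
  2·[RFK] = 1/6·λ,   2·[PFK] = 1/6·λ − 1/3
So [RFK]:[PFK] = (1/6·λ) / (1/6·λ − 1/3). Setting this equal to -1/9:
  1/6·λ = -1/9·(1/6·λ − 1/3)  ⇒  λ = 1/5
Then r = λ/(1−λ) = (1/5)/(4/5) = 1/4. Check: with r = 1/4, F = (14/15, 1/30) and [RFK]:[PFK] = -1/9 as required.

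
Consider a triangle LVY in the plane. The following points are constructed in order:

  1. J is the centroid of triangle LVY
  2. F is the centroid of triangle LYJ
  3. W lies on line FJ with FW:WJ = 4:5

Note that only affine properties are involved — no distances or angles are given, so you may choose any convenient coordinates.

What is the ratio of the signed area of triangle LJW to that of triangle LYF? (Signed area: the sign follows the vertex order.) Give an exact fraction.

[LJW]:[LYF] = -5/9

Set L = (0, 0), V = (1, 0), Y = (0, 1); any affine frame gives the same invariant.
1. J is the centroid of triangle LVY ⇒ J = (1/3, 1/3)
2. F is the centroid of triangle LYJ ⇒ F = (1/9, 4/9)
3. W lies on line FJ with FW:WJ = 4:5 ⇒ W = (17/81, 32/81)
2·[LJW] = 5/81, 2·[LYF] = -1/9
[LJW]:[LYF] = 5/81:-1/9 = -5/9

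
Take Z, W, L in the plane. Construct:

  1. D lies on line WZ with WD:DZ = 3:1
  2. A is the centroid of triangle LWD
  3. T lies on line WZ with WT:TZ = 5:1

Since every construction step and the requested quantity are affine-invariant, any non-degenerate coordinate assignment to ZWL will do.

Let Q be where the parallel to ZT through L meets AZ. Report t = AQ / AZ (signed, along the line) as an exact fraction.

Work in coordinates with Z = (0, 0), W = (1, 0), L = (0, 1).
1. D lies on line WZ with WD:DZ = 3:1 ⇒ D = (1/4, 0)
2. A is the centroid of triangle LWD ⇒ A = (5/12, 1/3)
3. T lies on line WZ with WT:TZ = 5:1 ⇒ T = (1/6, 0)
through L parallel to ZT: direction (1/6, 0); meets AZ at Q = (5/4, 1)
Q = A + t·(Z−A) with t = -2

t = -2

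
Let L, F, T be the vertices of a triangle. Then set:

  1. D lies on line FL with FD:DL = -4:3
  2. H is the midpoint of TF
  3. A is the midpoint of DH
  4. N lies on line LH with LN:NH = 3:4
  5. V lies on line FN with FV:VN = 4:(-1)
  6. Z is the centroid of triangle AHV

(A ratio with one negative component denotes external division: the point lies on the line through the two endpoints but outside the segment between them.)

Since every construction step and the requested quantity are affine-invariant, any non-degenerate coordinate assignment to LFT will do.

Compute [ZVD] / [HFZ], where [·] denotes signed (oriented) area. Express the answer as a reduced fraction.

Work in coordinates with L = (0, 0), F = (1, 0), T = (0, 1).
1. D lies on line FL with FD:DL = -4:3 ⇒ D = (-3, 0)
2. H is the midpoint of TF ⇒ H = (1/2, 1/2)
3. A is the midpoint of DH ⇒ A = (-5/4, 1/4)
4. N lies on line LH with LN:NH = 3:4 ⇒ N = (3/14, 3/14)
5. V lies on line FN with FV:VN = 4:(-1) ⇒ V = (-1/21, 2/7)
6. Z is the centroid of triangle AHV ⇒ Z = (-67/252, 29/84)
2·[ZVD] = -5/21, 2·[HFZ] = -29/63
[ZVD]:[HFZ] = -5/21:-29/63 = 15/29

[ZVD]:[HFZ] = 15/29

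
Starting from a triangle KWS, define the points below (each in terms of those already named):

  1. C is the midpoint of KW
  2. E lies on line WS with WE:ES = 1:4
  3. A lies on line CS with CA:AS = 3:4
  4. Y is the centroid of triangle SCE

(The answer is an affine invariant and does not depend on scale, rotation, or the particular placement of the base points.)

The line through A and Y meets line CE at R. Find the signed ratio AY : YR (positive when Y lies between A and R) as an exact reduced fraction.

AY:YR = 2/7

Set K = (0, 0), W = (1, 0), S = (0, 1); any affine frame gives the same invariant.
1. C is the midpoint of KW ⇒ C = (1/2, 0)
2. E lies on line WS with WE:ES = 1:4 ⇒ E = (4/5, 1/5)
3. A lies on line CS with CA:AS = 3:4 ⇒ A = (2/7, 3/7)
4. Y is the centroid of triangle SCE ⇒ Y = (13/30, 2/5)
line AY meets CE at R = (19/20, 3/10)
Y = A + t·(R−A) with t = 2/9, so AY:YR = 2/9:7/9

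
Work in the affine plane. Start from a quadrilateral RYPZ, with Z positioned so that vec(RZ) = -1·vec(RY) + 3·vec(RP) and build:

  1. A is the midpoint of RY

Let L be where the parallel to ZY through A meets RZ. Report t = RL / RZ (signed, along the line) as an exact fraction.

t = 1/2

Assign R = (0, 0), Y = (1, 0), P = (0, 1), Z = (-1, 3) — the answer is frame-independent, so this choice is without loss of generality.
1. A is the midpoint of RY ⇒ A = (1/2, 0)
through A parallel to ZY: direction (2, -3); meets RZ at L = (-1/2, 3/2)
L = R + t·(Z−R) with t = 1/2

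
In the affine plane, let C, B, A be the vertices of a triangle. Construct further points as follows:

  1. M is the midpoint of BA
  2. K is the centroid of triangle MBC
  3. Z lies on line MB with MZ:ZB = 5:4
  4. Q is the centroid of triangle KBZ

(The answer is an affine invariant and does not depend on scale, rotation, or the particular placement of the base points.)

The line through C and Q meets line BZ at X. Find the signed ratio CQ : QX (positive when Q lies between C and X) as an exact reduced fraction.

CQ:QX = 8

Assign C = (0, 0), B = (1, 0), A = (0, 1) — the answer is frame-independent, so this choice is without loss of generality.
1. M is the midpoint of BA ⇒ M = (1/2, 1/2)
2. K is the centroid of triangle MBC ⇒ K = (1/2, 1/6)
3. Z lies on line MB with MZ:ZB = 5:4 ⇒ Z = (7/9, 2/9)
4. Q is the centroid of triangle KBZ ⇒ Q = (41/54, 7/54)
line CQ meets BZ at X = (41/48, 7/48)
Q = C + t·(X−C) with t = 8/9, so CQ:QX = 8/9:1/9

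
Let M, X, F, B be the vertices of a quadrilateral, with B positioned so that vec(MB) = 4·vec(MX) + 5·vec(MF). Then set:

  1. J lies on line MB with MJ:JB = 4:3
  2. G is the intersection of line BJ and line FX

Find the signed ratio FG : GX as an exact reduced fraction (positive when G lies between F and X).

FG:GX = 4/5

Work in coordinates with M = (0, 0), X = (1, 0), F = (0, 1), B = (4, 5).
1. J lies on line MB with MJ:JB = 4:3 ⇒ J = (16/7, 20/7)
2. G is the intersection of line BJ and line FX ⇒ G = (4/9, 5/9)
G = F + t·(X−F) with t = 4/9, so FG:GX = t:(1−t) = 4/9:5/9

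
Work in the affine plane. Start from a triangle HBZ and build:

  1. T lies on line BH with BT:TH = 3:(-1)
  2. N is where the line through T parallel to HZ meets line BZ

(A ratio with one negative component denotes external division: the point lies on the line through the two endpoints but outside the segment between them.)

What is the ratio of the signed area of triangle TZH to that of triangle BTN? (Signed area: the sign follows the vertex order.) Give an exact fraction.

[TZH]:[BTN] = 2/9

Work in coordinates with H = (0, 0), B = (1, 0), Z = (0, 1).
1. T lies on line BH with BT:TH = 3:(-1) ⇒ T = (-1/2, 0)
2. N is where the line through T parallel to HZ meets line BZ ⇒ N = (-1/2, 3/2)
2·[TZH] = -1/2, 2·[BTN] = -9/4
[TZH]:[BTN] = -1/2:-9/4 = 2/9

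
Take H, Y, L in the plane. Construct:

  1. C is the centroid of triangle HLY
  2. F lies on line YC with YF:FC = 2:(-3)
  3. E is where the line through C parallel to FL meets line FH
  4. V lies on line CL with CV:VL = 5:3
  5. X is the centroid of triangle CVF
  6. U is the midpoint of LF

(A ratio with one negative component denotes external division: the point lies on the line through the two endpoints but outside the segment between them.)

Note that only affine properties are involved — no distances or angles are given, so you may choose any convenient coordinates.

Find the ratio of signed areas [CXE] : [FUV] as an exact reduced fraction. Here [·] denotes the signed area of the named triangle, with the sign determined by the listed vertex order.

[CXE]:[FUV] = -26/21

Assign H = (0, 0), Y = (1, 0), L = (0, 1) — the answer is frame-independent, so this choice is without loss of generality.
1. C is the centroid of triangle HLY ⇒ C = (1/3, 1/3)
2. F lies on line YC with YF:FC = 2:(-3) ⇒ F = (7/3, -2/3)
3. E is where the line through C parallel to FL meets line FH ⇒ E = (4/3, -8/21)
4. V lies on line CL with CV:VL = 5:3 ⇒ V = (1/8, 3/4)
5. X is the centroid of triangle CVF ⇒ X = (67/72, 5/36)
6. U is the midpoint of LF ⇒ U = (7/6, 1/6)
2·[CXE] = -13/56, 2·[FUV] = 3/16
[CXE]:[FUV] = -13/56:3/16 = -26/21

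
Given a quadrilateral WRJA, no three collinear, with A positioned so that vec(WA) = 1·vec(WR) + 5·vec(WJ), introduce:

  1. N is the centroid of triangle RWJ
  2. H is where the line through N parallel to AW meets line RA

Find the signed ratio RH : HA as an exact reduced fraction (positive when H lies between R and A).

RH:HA = 11/4

Set W = (0, 0), R = (1, 0), J = (0, 1), A = (1, 5); any affine frame gives the same invariant.
1. N is the centroid of triangle RWJ ⇒ N = (1/3, 1/3)
2. H is where the line through N parallel to AW meets line RA ⇒ H = (1, 11/3)
H = R + t·(A−R) with t = 11/15, so RH:HA = t:(1−t) = 11/15:4/15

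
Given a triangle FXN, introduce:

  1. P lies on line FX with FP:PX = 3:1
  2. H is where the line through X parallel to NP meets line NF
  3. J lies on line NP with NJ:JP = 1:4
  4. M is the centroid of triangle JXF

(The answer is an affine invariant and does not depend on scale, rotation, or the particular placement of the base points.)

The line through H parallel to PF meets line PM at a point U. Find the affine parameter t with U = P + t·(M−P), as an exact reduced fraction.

t = 5

Choose coordinates F = (0, 0), X = (1, 0), N = (0, 1).
1. P lies on line FX with FP:PX = 3:1 ⇒ P = (3/4, 0)
2. H is where the line through X parallel to NP meets line NF ⇒ H = (0, 4/3)
3. J lies on line NP with NJ:JP = 1:4 ⇒ J = (3/20, 4/5)
4. M is the centroid of triangle JXF ⇒ M = (23/60, 4/15)
through H parallel to PF: direction (-3/4, 0); meets PM at U = (-13/12, 4/3)
U = P + t·(M−P) with t = 5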